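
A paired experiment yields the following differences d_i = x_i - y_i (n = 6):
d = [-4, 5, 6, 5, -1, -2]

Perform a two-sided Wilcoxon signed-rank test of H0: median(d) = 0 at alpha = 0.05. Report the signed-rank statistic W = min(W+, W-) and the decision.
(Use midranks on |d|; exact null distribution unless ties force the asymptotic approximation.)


Step 1: Drop any zero differences (none here) and take |d_i|.
|d| = [4, 5, 6, 5, 1, 2]
Step 2: Midrank |d_i| (ties get averaged ranks).
ranks: |4|->3, |5|->4.5, |6|->6, |5|->4.5, |1|->1, |2|->2
Step 3: Attach original signs; sum ranks with positive sign and with negative sign.
W+ = 4.5 + 6 + 4.5 = 15
W- = 3 + 1 + 2 = 6
(Check: W+ + W- = 21 should equal n(n+1)/2 = 21.)
Step 4: Test statistic W = min(W+, W-) = 6.
Step 5: Ties in |d|, so use the tie-corrected normal approximation.
        E[W] = n(n+1)/4 = 6*7/4 = 10.5.
        Tie groups: |d|=5 (t=2); sum(t^3 - t) = 6.
        Var[W] = n(n+1)(2n+1)/24 - sum(t^3-t)/48 = 546/24 - 6/48 = 22.625.
        z = (W - E[W]) / sqrt(Var[W]) = (6 - 10.5) / 4.7566 = -0.9461.
        Two-sided p = 2*Phi(z) = 0.344118.
Step 6: alpha = 0.05. fail to reject H0.

W+ = 15, W- = 6, W = min = 6, p = 0.344118, fail to reject H0.


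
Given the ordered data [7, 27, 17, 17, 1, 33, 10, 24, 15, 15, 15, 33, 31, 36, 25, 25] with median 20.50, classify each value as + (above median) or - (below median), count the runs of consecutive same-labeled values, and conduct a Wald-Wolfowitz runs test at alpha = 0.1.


Step 1: Compute median = 20.50; label A = above, B = below.
Labels in order: BABBBABABBBAAAAA  (n_A = 8, n_B = 8)
Step 2: Count runs R = 8.
Step 3: Under H0 (random ordering), E[R] = 2*n_A*n_B/(n_A+n_B) + 1 = 2*8*8/16 + 1 = 9.0000.
        Var[R] = 2*n_A*n_B*(2*n_A*n_B - n_A - n_B) / ((n_A+n_B)^2 * (n_A+n_B-1)) = 14336/3840 = 3.7333.
        SD[R] = 1.9322.
Step 4: Continuity-corrected z = (R + 0.5 - E[R]) / SD[R] = (8 + 0.5 - 9.0000) / 1.9322 = -0.2588.
Step 5: Two-sided p-value via normal approximation = 2*(1 - Phi(|z|)) = 0.795809.
Step 6: alpha = 0.1. fail to reject H0.

R = 8, z = -0.2588, p = 0.795809, fail to reject H0.


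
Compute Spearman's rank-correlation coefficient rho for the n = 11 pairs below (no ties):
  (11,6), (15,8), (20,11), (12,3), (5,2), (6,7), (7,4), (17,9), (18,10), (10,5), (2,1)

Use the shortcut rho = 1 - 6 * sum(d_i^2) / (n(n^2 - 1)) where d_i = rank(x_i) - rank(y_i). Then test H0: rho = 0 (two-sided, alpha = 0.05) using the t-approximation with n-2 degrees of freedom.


Step 1: Rank x and y separately (midranks; no ties here).
rank(x): 11->6, 15->8, 20->11, 12->7, 5->2, 6->3, 7->4, 17->9, 18->10, 10->5, 2->1
rank(y): 6->6, 8->8, 11->11, 3->3, 2->2, 7->7, 4->4, 9->9, 10->10, 5->5, 1->1
Step 2: d_i = R_x(i) - R_y(i); compute d_i^2.
  (6-6)^2=0, (8-8)^2=0, (11-11)^2=0, (7-3)^2=16, (2-2)^2=0, (3-7)^2=16, (4-4)^2=0, (9-9)^2=0, (10-10)^2=0, (5-5)^2=0, (1-1)^2=0
sum(d^2) = 32.
Step 3: rho = 1 - 6*32 / (11*(11^2 - 1)) = 1 - 192/1320 = 0.854545.
Step 4: Under H0, t = rho * sqrt((n-2)/(1-rho^2)) = 4.9360 ~ t(9).
Step 5: Two-sided p-value from the t-distribution with 9 df = 0.000807.
Step 6: alpha = 0.05. reject H0.

rho = 0.8545, p = 0.000807, reject H0 at alpha = 0.05.


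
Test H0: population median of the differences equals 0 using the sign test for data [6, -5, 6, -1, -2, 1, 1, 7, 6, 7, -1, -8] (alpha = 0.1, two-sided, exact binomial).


Step 1: Discard zero differences. Original n = 12; n_eff = number of nonzero differences = 12.
Nonzero differences (with sign): +6, -5, +6, -1, -2, +1, +1, +7, +6, +7, -1, -8
Step 2: Count signs: positive = 7, negative = 5.
Step 3: Under H0: P(positive) = 0.5, so the number of positives S ~ Bin(12, 0.5).
Step 4: Two-sided exact p-value = sum of Bin(12,0.5) probabilities at or below the observed probability = 0.774414.
Step 5: alpha = 0.1. fail to reject H0.

n_eff = 12, pos = 7, neg = 5, p = 0.774414, fail to reject H0.


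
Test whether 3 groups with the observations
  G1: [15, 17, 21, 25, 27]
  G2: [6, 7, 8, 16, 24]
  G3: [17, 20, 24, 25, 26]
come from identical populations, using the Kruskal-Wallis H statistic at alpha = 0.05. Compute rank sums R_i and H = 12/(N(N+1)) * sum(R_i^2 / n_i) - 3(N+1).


Step 1: Combine all N = 15 observations and assign midranks.
sorted (value, group, rank): (6,G2,1), (7,G2,2), (8,G2,3), (15,G1,4), (16,G2,5), (17,G1,6.5), (17,G3,6.5), (20,G3,8), (21,G1,9), (24,G2,10.5), (24,G3,10.5), (25,G1,12.5), (25,G3,12.5), (26,G3,14), (27,G1,15)
Step 2: Sum ranks within each group.
R_1 = 47 (n_1 = 5)
R_2 = 21.5 (n_2 = 5)
R_3 = 51.5 (n_3 = 5)
Step 3: H = 12/(N(N+1)) * sum(R_i^2/n_i) - 3(N+1)
     = 12/(15*16) * (47^2/5 + 21.5^2/5 + 51.5^2/5) - 3*16
     = 0.050000 * 1064.7 - 48
     = 5.235000.
Step 4: Ties present; correction factor C = 1 - 18/(15^3 - 15) = 0.994643. Corrected H = 5.235000 / 0.994643 = 5.263196.
Step 5: Under H0, H ~ chi^2(2); p-value = 0.071963.
Step 6: alpha = 0.05. fail to reject H0.

H = 5.2632, df = 2, p = 0.071963, fail to reject H0.


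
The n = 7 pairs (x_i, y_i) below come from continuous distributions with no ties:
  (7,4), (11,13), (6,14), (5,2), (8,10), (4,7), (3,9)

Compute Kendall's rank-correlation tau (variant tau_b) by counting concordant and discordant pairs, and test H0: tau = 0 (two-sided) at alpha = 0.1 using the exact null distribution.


Step 1: Enumerate the 21 unordered pairs (i,j) with i<j and classify each by sign(x_j-x_i) * sign(y_j-y_i).
  (1,2):dx=+4,dy=+9->C; (1,3):dx=-1,dy=+10->D; (1,4):dx=-2,dy=-2->C; (1,5):dx=+1,dy=+6->C
  (1,6):dx=-3,dy=+3->D; (1,7):dx=-4,dy=+5->D; (2,3):dx=-5,dy=+1->D; (2,4):dx=-6,dy=-11->C
  (2,5):dx=-3,dy=-3->C; (2,6):dx=-7,dy=-6->C; (2,7):dx=-8,dy=-4->C; (3,4):dx=-1,dy=-12->C
  (3,5):dx=+2,dy=-4->D; (3,6):dx=-2,dy=-7->C; (3,7):dx=-3,dy=-5->C; (4,5):dx=+3,dy=+8->C
  (4,6):dx=-1,dy=+5->D; (4,7):dx=-2,dy=+7->D; (5,6):dx=-4,dy=-3->C; (5,7):dx=-5,dy=-1->C
  (6,7):dx=-1,dy=+2->D
Step 2: C = 13, D = 8, total pairs = 21.
Step 3: tau = (C - D)/(n(n-1)/2) = (13 - 8)/21 = 0.238095.
Step 4: Exact two-sided p-value (enumerate n! = 5040 permutations of y under H0): p = 0.561905.
Step 5: alpha = 0.1. fail to reject H0.

tau_b = 0.2381 (C=13, D=8), p = 0.561905, fail to reject H0.


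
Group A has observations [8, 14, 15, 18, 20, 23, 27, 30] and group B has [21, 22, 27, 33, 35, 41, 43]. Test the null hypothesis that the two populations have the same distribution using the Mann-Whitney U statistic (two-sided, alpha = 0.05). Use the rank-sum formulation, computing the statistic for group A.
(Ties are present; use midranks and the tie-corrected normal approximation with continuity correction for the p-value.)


Step 1: Combine and sort all 15 observations; assign midranks.
sorted (value, group): (8,X), (14,X), (15,X), (18,X), (20,X), (21,Y), (22,Y), (23,X), (27,X), (27,Y), (30,X), (33,Y), (35,Y), (41,Y), (43,Y)
ranks: 8->1, 14->2, 15->3, 18->4, 20->5, 21->6, 22->7, 23->8, 27->9.5, 27->9.5, 30->11, 33->12, 35->13, 41->14, 43->15
Step 2: Rank sum for X: R1 = 1 + 2 + 3 + 4 + 5 + 8 + 9.5 + 11 = 43.5.
Step 3: U_X = R1 - n1(n1+1)/2 = 43.5 - 8*9/2 = 43.5 - 36 = 7.5.
       U_Y = n1*n2 - U_X = 56 - 7.5 = 48.5.
Step 4: Ties are present, so use the tie-corrected normal approximation (with continuity correction) for the p-value.
Step 5: p-value = 0.020524; compare to alpha = 0.05. reject H0.

U_X = 7.5, p = 0.020524, reject H0 at alpha = 0.05.


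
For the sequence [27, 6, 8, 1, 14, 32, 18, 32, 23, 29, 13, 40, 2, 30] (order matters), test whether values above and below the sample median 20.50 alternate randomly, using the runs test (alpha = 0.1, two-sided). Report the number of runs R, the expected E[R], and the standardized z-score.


Step 1: Compute median = 20.50; label A = above, B = below.
Labels in order: ABBBBABAAABABA  (n_A = 7, n_B = 7)
Step 2: Count runs R = 9.
Step 3: Under H0 (random ordering), E[R] = 2*n_A*n_B/(n_A+n_B) + 1 = 2*7*7/14 + 1 = 8.0000.
        Var[R] = 2*n_A*n_B*(2*n_A*n_B - n_A - n_B) / ((n_A+n_B)^2 * (n_A+n_B-1)) = 8232/2548 = 3.2308.
        SD[R] = 1.7974.
Step 4: Continuity-corrected z = (R - 0.5 - E[R]) / SD[R] = (9 - 0.5 - 8.0000) / 1.7974 = 0.2782.
Step 5: Two-sided p-value via normal approximation = 2*(1 - Phi(|z|)) = 0.780879.
Step 6: alpha = 0.1. fail to reject H0.

R = 9, z = 0.2782, p = 0.780879, fail to reject H0.


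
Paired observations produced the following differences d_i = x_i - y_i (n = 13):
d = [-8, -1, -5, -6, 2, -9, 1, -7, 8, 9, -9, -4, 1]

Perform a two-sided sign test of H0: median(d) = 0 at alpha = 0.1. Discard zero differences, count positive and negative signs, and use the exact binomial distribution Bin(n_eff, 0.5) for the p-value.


Step 1: Discard zero differences. Original n = 13; n_eff = number of nonzero differences = 13.
Nonzero differences (with sign): -8, -1, -5, -6, +2, -9, +1, -7, +8, +9, -9, -4, +1
Step 2: Count signs: positive = 5, negative = 8.
Step 3: Under H0: P(positive) = 0.5, so the number of positives S ~ Bin(13, 0.5).
Step 4: Two-sided exact p-value = sum of Bin(13,0.5) probabilities at or below the observed probability = 0.581055.
Step 5: alpha = 0.1. fail to reject H0.

n_eff = 13, pos = 5, neg = 8, p = 0.581055, fail to reject H0.


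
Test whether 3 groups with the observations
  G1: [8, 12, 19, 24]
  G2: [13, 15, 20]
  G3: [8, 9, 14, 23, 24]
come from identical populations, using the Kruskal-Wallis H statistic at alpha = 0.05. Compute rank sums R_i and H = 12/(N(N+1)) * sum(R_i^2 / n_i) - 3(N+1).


Step 1: Combine all N = 12 observations and assign midranks.
sorted (value, group, rank): (8,G1,1.5), (8,G3,1.5), (9,G3,3), (12,G1,4), (13,G2,5), (14,G3,6), (15,G2,7), (19,G1,8), (20,G2,9), (23,G3,10), (24,G1,11.5), (24,G3,11.5)
Step 2: Sum ranks within each group.
R_1 = 25 (n_1 = 4)
R_2 = 21 (n_2 = 3)
R_3 = 32 (n_3 = 5)
Step 3: H = 12/(N(N+1)) * sum(R_i^2/n_i) - 3(N+1)
     = 12/(12*13) * (25^2/4 + 21^2/3 + 32^2/5) - 3*13
     = 0.076923 * 508.05 - 39
     = 0.080769.
Step 4: Ties present; correction factor C = 1 - 12/(12^3 - 12) = 0.993007. Corrected H = 0.080769 / 0.993007 = 0.081338.
Step 5: Under H0, H ~ chi^2(2); p-value = 0.960147.
Step 6: alpha = 0.05. fail to reject H0.

H = 0.0813, df = 2, p = 0.960147, fail to reject H0.


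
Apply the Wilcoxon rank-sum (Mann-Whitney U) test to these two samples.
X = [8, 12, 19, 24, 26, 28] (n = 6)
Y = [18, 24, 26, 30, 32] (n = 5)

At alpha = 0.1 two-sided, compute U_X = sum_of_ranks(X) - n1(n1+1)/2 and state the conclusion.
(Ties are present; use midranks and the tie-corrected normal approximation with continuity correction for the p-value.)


Step 1: Combine and sort all 11 observations; assign midranks.
sorted (value, group): (8,X), (12,X), (18,Y), (19,X), (24,X), (24,Y), (26,X), (26,Y), (28,X), (30,Y), (32,Y)
ranks: 8->1, 12->2, 18->3, 19->4, 24->5.5, 24->5.5, 26->7.5, 26->7.5, 28->9, 30->10, 32->11
Step 2: Rank sum for X: R1 = 1 + 2 + 4 + 5.5 + 7.5 + 9 = 29.
Step 3: U_X = R1 - n1(n1+1)/2 = 29 - 6*7/2 = 29 - 21 = 8.
       U_Y = n1*n2 - U_X = 30 - 8 = 22.
Step 4: Ties are present, so use the tie-corrected normal approximation (with continuity correction) for the p-value.
Step 5: p-value = 0.233197; compare to alpha = 0.1. fail to reject H0.

U_X = 8, p = 0.233197, fail to reject H0 at alpha = 0.1.


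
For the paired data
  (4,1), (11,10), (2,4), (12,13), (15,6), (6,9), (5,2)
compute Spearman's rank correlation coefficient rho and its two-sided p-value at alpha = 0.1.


Step 1: Rank x and y separately (midranks; no ties here).
rank(x): 4->2, 11->5, 2->1, 12->6, 15->7, 6->4, 5->3
rank(y): 1->1, 10->6, 4->3, 13->7, 6->4, 9->5, 2->2
Step 2: d_i = R_x(i) - R_y(i); compute d_i^2.
  (2-1)^2=1, (5-6)^2=1, (1-3)^2=4, (6-7)^2=1, (7-4)^2=9, (4-5)^2=1, (3-2)^2=1
sum(d^2) = 18.
Step 3: rho = 1 - 6*18 / (7*(7^2 - 1)) = 1 - 108/336 = 0.678571.
Step 4: Under H0, t = rho * sqrt((n-2)/(1-rho^2)) = 2.0657 ~ t(5).
Step 5: Two-sided p-value from the t-distribution with 5 df = 0.093750.
Step 6: alpha = 0.1. reject H0.

rho = 0.6786, p = 0.093750, reject H0 at alpha = 0.1.


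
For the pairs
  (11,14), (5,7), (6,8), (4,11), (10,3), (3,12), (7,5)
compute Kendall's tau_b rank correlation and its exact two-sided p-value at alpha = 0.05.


Step 1: Enumerate the 21 unordered pairs (i,j) with i<j and classify each by sign(x_j-x_i) * sign(y_j-y_i).
  (1,2):dx=-6,dy=-7->C; (1,3):dx=-5,dy=-6->C; (1,4):dx=-7,dy=-3->C; (1,5):dx=-1,dy=-11->C
  (1,6):dx=-8,dy=-2->C; (1,7):dx=-4,dy=-9->C; (2,3):dx=+1,dy=+1->C; (2,4):dx=-1,dy=+4->D
  (2,5):dx=+5,dy=-4->D; (2,6):dx=-2,dy=+5->D; (2,7):dx=+2,dy=-2->D; (3,4):dx=-2,dy=+3->D
  (3,5):dx=+4,dy=-5->D; (3,6):dx=-3,dy=+4->D; (3,7):dx=+1,dy=-3->D; (4,5):dx=+6,dy=-8->D
  (4,6):dx=-1,dy=+1->D; (4,7):dx=+3,dy=-6->D; (5,6):dx=-7,dy=+9->D; (5,7):dx=-3,dy=+2->D
  (6,7):dx=+4,dy=-7->D
Step 2: C = 7, D = 14, total pairs = 21.
Step 3: tau = (C - D)/(n(n-1)/2) = (7 - 14)/21 = -0.333333.
Step 4: Exact two-sided p-value (enumerate n! = 5040 permutations of y under H0): p = 0.381349.
Step 5: alpha = 0.05. fail to reject H0.

tau_b = -0.3333 (C=7, D=14), p = 0.381349, fail to reject H0.


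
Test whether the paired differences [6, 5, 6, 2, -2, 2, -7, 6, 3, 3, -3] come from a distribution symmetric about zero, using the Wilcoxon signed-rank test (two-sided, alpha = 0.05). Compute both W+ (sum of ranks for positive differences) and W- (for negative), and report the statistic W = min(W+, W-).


Step 1: Drop any zero differences (none here) and take |d_i|.
|d| = [6, 5, 6, 2, 2, 2, 7, 6, 3, 3, 3]
Step 2: Midrank |d_i| (ties get averaged ranks).
ranks: |6|->9, |5|->7, |6|->9, |2|->2, |2|->2, |2|->2, |7|->11, |6|->9, |3|->5, |3|->5, |3|->5
Step 3: Attach original signs; sum ranks with positive sign and with negative sign.
W+ = 9 + 7 + 9 + 2 + 2 + 9 + 5 + 5 = 48
W- = 2 + 11 + 5 = 18
(Check: W+ + W- = 66 should equal n(n+1)/2 = 66.)
Step 4: Test statistic W = min(W+, W-) = 18.
Step 5: Ties in |d|, so use the tie-corrected normal approximation.
        E[W] = n(n+1)/4 = 11*12/4 = 33.
        Tie groups: |d|=2 (t=3), |d|=3 (t=3), |d|=6 (t=3); sum(t^3 - t) = 72.
        Var[W] = n(n+1)(2n+1)/24 - sum(t^3-t)/48 = 3036/24 - 72/48 = 125.
        z = (W - E[W]) / sqrt(Var[W]) = (18 - 33) / 11.1803 = -1.3416.
        Two-sided p = 2*Phi(z) = 0.179712.
Step 6: alpha = 0.05. fail to reject H0.

W+ = 48, W- = 18, W = min = 18, p = 0.179712, fail to reject H0.


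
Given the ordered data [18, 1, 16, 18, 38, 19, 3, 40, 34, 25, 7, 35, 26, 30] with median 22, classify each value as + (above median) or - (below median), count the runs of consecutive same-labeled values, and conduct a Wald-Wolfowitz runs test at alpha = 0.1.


Step 1: Compute median = 22; label A = above, B = below.
Labels in order: BBBBABBAAABAAA  (n_A = 7, n_B = 7)
Step 2: Count runs R = 6.
Step 3: Under H0 (random ordering), E[R] = 2*n_A*n_B/(n_A+n_B) + 1 = 2*7*7/14 + 1 = 8.0000.
        Var[R] = 2*n_A*n_B*(2*n_A*n_B - n_A - n_B) / ((n_A+n_B)^2 * (n_A+n_B-1)) = 8232/2548 = 3.2308.
        SD[R] = 1.7974.
Step 4: Continuity-corrected z = (R + 0.5 - E[R]) / SD[R] = (6 + 0.5 - 8.0000) / 1.7974 = -0.8345.
Step 5: Two-sided p-value via normal approximation = 2*(1 - Phi(|z|)) = 0.403986.
Step 6: alpha = 0.1. fail to reject H0.

R = 6, z = -0.8345, p = 0.403986, fail to reject H0.


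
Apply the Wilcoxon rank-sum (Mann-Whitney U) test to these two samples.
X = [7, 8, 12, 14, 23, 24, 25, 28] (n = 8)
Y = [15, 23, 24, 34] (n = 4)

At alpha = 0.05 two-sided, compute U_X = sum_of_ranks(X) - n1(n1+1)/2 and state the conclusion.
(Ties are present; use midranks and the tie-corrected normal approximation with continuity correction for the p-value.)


Step 1: Combine and sort all 12 observations; assign midranks.
sorted (value, group): (7,X), (8,X), (12,X), (14,X), (15,Y), (23,X), (23,Y), (24,X), (24,Y), (25,X), (28,X), (34,Y)
ranks: 7->1, 8->2, 12->3, 14->4, 15->5, 23->6.5, 23->6.5, 24->8.5, 24->8.5, 25->10, 28->11, 34->12
Step 2: Rank sum for X: R1 = 1 + 2 + 3 + 4 + 6.5 + 8.5 + 10 + 11 = 46.
Step 3: U_X = R1 - n1(n1+1)/2 = 46 - 8*9/2 = 46 - 36 = 10.
       U_Y = n1*n2 - U_X = 32 - 10 = 22.
Step 4: Ties are present, so use the tie-corrected normal approximation (with continuity correction) for the p-value.
Step 5: p-value = 0.348547; compare to alpha = 0.05. fail to reject H0.

U_X = 10, p = 0.348547, fail to reject H0 at alpha = 0.05.


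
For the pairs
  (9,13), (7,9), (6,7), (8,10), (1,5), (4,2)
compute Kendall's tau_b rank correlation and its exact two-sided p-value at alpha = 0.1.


Step 1: Enumerate the 15 unordered pairs (i,j) with i<j and classify each by sign(x_j-x_i) * sign(y_j-y_i).
  (1,2):dx=-2,dy=-4->C; (1,3):dx=-3,dy=-6->C; (1,4):dx=-1,dy=-3->C; (1,5):dx=-8,dy=-8->C
  (1,6):dx=-5,dy=-11->C; (2,3):dx=-1,dy=-2->C; (2,4):dx=+1,dy=+1->C; (2,5):dx=-6,dy=-4->C
  (2,6):dx=-3,dy=-7->C; (3,4):dx=+2,dy=+3->C; (3,5):dx=-5,dy=-2->C; (3,6):dx=-2,dy=-5->C
  (4,5):dx=-7,dy=-5->C; (4,6):dx=-4,dy=-8->C; (5,6):dx=+3,dy=-3->D
Step 2: C = 14, D = 1, total pairs = 15.
Step 3: tau = (C - D)/(n(n-1)/2) = (14 - 1)/15 = 0.866667.
Step 4: Exact two-sided p-value (enumerate n! = 720 permutations of y under H0): p = 0.016667.
Step 5: alpha = 0.1. reject H0.

tau_b = 0.8667 (C=14, D=1), p = 0.016667, reject H0.


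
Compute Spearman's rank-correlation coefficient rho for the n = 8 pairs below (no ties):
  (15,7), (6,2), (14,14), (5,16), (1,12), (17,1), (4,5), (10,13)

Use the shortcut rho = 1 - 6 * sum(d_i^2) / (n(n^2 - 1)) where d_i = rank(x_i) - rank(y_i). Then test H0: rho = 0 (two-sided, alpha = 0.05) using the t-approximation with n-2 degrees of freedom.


Step 1: Rank x and y separately (midranks; no ties here).
rank(x): 15->7, 6->4, 14->6, 5->3, 1->1, 17->8, 4->2, 10->5
rank(y): 7->4, 2->2, 14->7, 16->8, 12->5, 1->1, 5->3, 13->6
Step 2: d_i = R_x(i) - R_y(i); compute d_i^2.
  (7-4)^2=9, (4-2)^2=4, (6-7)^2=1, (3-8)^2=25, (1-5)^2=16, (8-1)^2=49, (2-3)^2=1, (5-6)^2=1
sum(d^2) = 106.
Step 3: rho = 1 - 6*106 / (8*(8^2 - 1)) = 1 - 636/504 = -0.261905.
Step 4: Under H0, t = rho * sqrt((n-2)/(1-rho^2)) = -0.6647 ~ t(6).
Step 5: Two-sided p-value from the t-distribution with 6 df = 0.530923.
Step 6: alpha = 0.05. fail to reject H0.

rho = -0.2619, p = 0.530923, fail to reject H0 at alpha = 0.05.


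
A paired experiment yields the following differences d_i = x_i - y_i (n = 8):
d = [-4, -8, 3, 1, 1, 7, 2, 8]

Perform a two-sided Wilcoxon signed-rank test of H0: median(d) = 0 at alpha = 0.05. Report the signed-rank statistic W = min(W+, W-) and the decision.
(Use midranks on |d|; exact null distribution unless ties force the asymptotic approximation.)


Step 1: Drop any zero differences (none here) and take |d_i|.
|d| = [4, 8, 3, 1, 1, 7, 2, 8]
Step 2: Midrank |d_i| (ties get averaged ranks).
ranks: |4|->5, |8|->7.5, |3|->4, |1|->1.5, |1|->1.5, |7|->6, |2|->3, |8|->7.5
Step 3: Attach original signs; sum ranks with positive sign and with negative sign.
W+ = 4 + 1.5 + 1.5 + 6 + 3 + 7.5 = 23.5
W- = 5 + 7.5 = 12.5
(Check: W+ + W- = 36 should equal n(n+1)/2 = 36.)
Step 4: Test statistic W = min(W+, W-) = 12.5.
Step 5: Ties in |d|, so use the tie-corrected normal approximation.
        E[W] = n(n+1)/4 = 8*9/4 = 18.
        Tie groups: |d|=1 (t=2), |d|=8 (t=2); sum(t^3 - t) = 12.
        Var[W] = n(n+1)(2n+1)/24 - sum(t^3-t)/48 = 1224/24 - 12/48 = 50.75.
        z = (W - E[W]) / sqrt(Var[W]) = (12.5 - 18) / 7.1239 = -0.7720.
        Two-sided p = 2*Phi(z) = 0.440086.
Step 6: alpha = 0.05. fail to reject H0.

W+ = 23.5, W- = 12.5, W = min = 12.5, p = 0.440086, fail to reject H0.


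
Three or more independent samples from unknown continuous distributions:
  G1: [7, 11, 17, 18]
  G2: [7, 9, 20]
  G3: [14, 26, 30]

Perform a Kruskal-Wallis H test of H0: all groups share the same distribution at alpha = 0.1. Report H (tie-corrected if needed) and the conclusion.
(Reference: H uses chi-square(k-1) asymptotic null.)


Step 1: Combine all N = 10 observations and assign midranks.
sorted (value, group, rank): (7,G1,1.5), (7,G2,1.5), (9,G2,3), (11,G1,4), (14,G3,5), (17,G1,6), (18,G1,7), (20,G2,8), (26,G3,9), (30,G3,10)
Step 2: Sum ranks within each group.
R_1 = 18.5 (n_1 = 4)
R_2 = 12.5 (n_2 = 3)
R_3 = 24 (n_3 = 3)
Step 3: H = 12/(N(N+1)) * sum(R_i^2/n_i) - 3(N+1)
     = 12/(10*11) * (18.5^2/4 + 12.5^2/3 + 24^2/3) - 3*11
     = 0.109091 * 329.646 - 33
     = 2.961364.
Step 4: Ties present; correction factor C = 1 - 6/(10^3 - 10) = 0.993939. Corrected H = 2.961364 / 0.993939 = 2.979421.
Step 5: Under H0, H ~ chi^2(2); p-value = 0.225438.
Step 6: alpha = 0.1. fail to reject H0.

H = 2.9794, df = 2, p = 0.225438, fail to reject H0.


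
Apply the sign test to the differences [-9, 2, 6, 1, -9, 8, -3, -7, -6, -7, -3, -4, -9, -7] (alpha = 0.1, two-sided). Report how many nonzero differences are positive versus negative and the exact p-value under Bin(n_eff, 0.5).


Step 1: Discard zero differences. Original n = 14; n_eff = number of nonzero differences = 14.
Nonzero differences (with sign): -9, +2, +6, +1, -9, +8, -3, -7, -6, -7, -3, -4, -9, -7
Step 2: Count signs: positive = 4, negative = 10.
Step 3: Under H0: P(positive) = 0.5, so the number of positives S ~ Bin(14, 0.5).
Step 4: Two-sided exact p-value = sum of Bin(14,0.5) probabilities at or below the observed probability = 0.179565.
Step 5: alpha = 0.1. fail to reject H0.

n_eff = 14, pos = 4, neg = 10, p = 0.179565, fail to reject H0.


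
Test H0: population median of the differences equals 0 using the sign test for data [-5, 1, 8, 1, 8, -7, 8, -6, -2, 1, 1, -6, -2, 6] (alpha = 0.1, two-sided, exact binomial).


Step 1: Discard zero differences. Original n = 14; n_eff = number of nonzero differences = 14.
Nonzero differences (with sign): -5, +1, +8, +1, +8, -7, +8, -6, -2, +1, +1, -6, -2, +6
Step 2: Count signs: positive = 8, negative = 6.
Step 3: Under H0: P(positive) = 0.5, so the number of positives S ~ Bin(14, 0.5).
Step 4: Two-sided exact p-value = sum of Bin(14,0.5) probabilities at or below the observed probability = 0.790527.
Step 5: alpha = 0.1. fail to reject H0.

n_eff = 14, pos = 8, neg = 6, p = 0.790527, fail to reject H0.


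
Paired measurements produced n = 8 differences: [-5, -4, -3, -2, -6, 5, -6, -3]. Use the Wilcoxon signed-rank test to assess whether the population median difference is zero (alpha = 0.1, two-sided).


Step 1: Drop any zero differences (none here) and take |d_i|.
|d| = [5, 4, 3, 2, 6, 5, 6, 3]
Step 2: Midrank |d_i| (ties get averaged ranks).
ranks: |5|->5.5, |4|->4, |3|->2.5, |2|->1, |6|->7.5, |5|->5.5, |6|->7.5, |3|->2.5
Step 3: Attach original signs; sum ranks with positive sign and with negative sign.
W+ = 5.5 = 5.5
W- = 5.5 + 4 + 2.5 + 1 + 7.5 + 7.5 + 2.5 = 30.5
(Check: W+ + W- = 36 should equal n(n+1)/2 = 36.)
Step 4: Test statistic W = min(W+, W-) = 5.5.
Step 5: Ties in |d|, so use the tie-corrected normal approximation.
        E[W] = n(n+1)/4 = 8*9/4 = 18.
        Tie groups: |d|=3 (t=2), |d|=5 (t=2), |d|=6 (t=2); sum(t^3 - t) = 18.
        Var[W] = n(n+1)(2n+1)/24 - sum(t^3-t)/48 = 1224/24 - 18/48 = 50.625.
        z = (W - E[W]) / sqrt(Var[W]) = (5.5 - 18) / 7.1151 = -1.7568.
        Two-sided p = 2*Phi(z) = 0.078948.
Step 6: alpha = 0.1. reject H0.

W+ = 5.5, W- = 30.5, W = min = 5.5, p = 0.078948, reject H0.


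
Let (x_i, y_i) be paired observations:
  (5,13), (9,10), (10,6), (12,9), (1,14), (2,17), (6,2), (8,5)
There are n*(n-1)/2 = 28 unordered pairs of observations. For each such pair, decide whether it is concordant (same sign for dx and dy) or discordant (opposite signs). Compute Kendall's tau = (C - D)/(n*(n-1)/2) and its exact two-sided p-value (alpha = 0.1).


Step 1: Enumerate the 28 unordered pairs (i,j) with i<j and classify each by sign(x_j-x_i) * sign(y_j-y_i).
  (1,2):dx=+4,dy=-3->D; (1,3):dx=+5,dy=-7->D; (1,4):dx=+7,dy=-4->D; (1,5):dx=-4,dy=+1->D
  (1,6):dx=-3,dy=+4->D; (1,7):dx=+1,dy=-11->D; (1,8):dx=+3,dy=-8->D; (2,3):dx=+1,dy=-4->D
  (2,4):dx=+3,dy=-1->D; (2,5):dx=-8,dy=+4->D; (2,6):dx=-7,dy=+7->D; (2,7):dx=-3,dy=-8->C
  (2,8):dx=-1,dy=-5->C; (3,4):dx=+2,dy=+3->C; (3,5):dx=-9,dy=+8->D; (3,6):dx=-8,dy=+11->D
  (3,7):dx=-4,dy=-4->C; (3,8):dx=-2,dy=-1->C; (4,5):dx=-11,dy=+5->D; (4,6):dx=-10,dy=+8->D
  (4,7):dx=-6,dy=-7->C; (4,8):dx=-4,dy=-4->C; (5,6):dx=+1,dy=+3->C; (5,7):dx=+5,dy=-12->D
  (5,8):dx=+7,dy=-9->D; (6,7):dx=+4,dy=-15->D; (6,8):dx=+6,dy=-12->D; (7,8):dx=+2,dy=+3->C
Step 2: C = 9, D = 19, total pairs = 28.
Step 3: tau = (C - D)/(n(n-1)/2) = (9 - 19)/28 = -0.357143.
Step 4: Exact two-sided p-value (enumerate n! = 40320 permutations of y under H0): p = 0.275099.
Step 5: alpha = 0.1. fail to reject H0.

tau_b = -0.3571 (C=9, D=19), p = 0.275099, fail to reject H0.


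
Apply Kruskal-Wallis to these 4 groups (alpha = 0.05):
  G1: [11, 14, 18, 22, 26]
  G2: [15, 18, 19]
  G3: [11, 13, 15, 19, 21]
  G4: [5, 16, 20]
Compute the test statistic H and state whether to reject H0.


Step 1: Combine all N = 16 observations and assign midranks.
sorted (value, group, rank): (5,G4,1), (11,G1,2.5), (11,G3,2.5), (13,G3,4), (14,G1,5), (15,G2,6.5), (15,G3,6.5), (16,G4,8), (18,G1,9.5), (18,G2,9.5), (19,G2,11.5), (19,G3,11.5), (20,G4,13), (21,G3,14), (22,G1,15), (26,G1,16)
Step 2: Sum ranks within each group.
R_1 = 48 (n_1 = 5)
R_2 = 27.5 (n_2 = 3)
R_3 = 38.5 (n_3 = 5)
R_4 = 22 (n_4 = 3)
Step 3: H = 12/(N(N+1)) * sum(R_i^2/n_i) - 3(N+1)
     = 12/(16*17) * (48^2/5 + 27.5^2/3 + 38.5^2/5 + 22^2/3) - 3*17
     = 0.044118 * 1170.67 - 51
     = 0.647059.
Step 4: Ties present; correction factor C = 1 - 24/(16^3 - 16) = 0.994118. Corrected H = 0.647059 / 0.994118 = 0.650888.
Step 5: Under H0, H ~ chi^2(3); p-value = 0.884690.
Step 6: alpha = 0.05. fail to reject H0.

H = 0.6509, df = 3, p = 0.884690, fail to reject H0.


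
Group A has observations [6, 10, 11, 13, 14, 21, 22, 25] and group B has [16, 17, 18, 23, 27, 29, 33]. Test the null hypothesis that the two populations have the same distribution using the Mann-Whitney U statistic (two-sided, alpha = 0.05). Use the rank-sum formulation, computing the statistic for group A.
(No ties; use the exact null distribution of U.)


Step 1: Combine and sort all 15 observations; assign midranks.
sorted (value, group): (6,X), (10,X), (11,X), (13,X), (14,X), (16,Y), (17,Y), (18,Y), (21,X), (22,X), (23,Y), (25,X), (27,Y), (29,Y), (33,Y)
ranks: 6->1, 10->2, 11->3, 13->4, 14->5, 16->6, 17->7, 18->8, 21->9, 22->10, 23->11, 25->12, 27->13, 29->14, 33->15
Step 2: Rank sum for X: R1 = 1 + 2 + 3 + 4 + 5 + 9 + 10 + 12 = 46.
Step 3: U_X = R1 - n1(n1+1)/2 = 46 - 8*9/2 = 46 - 36 = 10.
       U_Y = n1*n2 - U_X = 56 - 10 = 46.
Step 4: No ties, so the exact null distribution of U (based on enumerating the C(15,8) = 6435 equally likely rank assignments) gives the two-sided p-value.
Step 5: p-value = 0.040093; compare to alpha = 0.05. reject H0.

U_X = 10, p = 0.040093, reject H0 at alpha = 0.05.


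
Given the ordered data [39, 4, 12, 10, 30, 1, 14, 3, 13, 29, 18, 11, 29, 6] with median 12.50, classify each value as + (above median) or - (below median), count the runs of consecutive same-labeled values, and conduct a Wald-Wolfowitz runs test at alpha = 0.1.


Step 1: Compute median = 12.50; label A = above, B = below.
Labels in order: ABBBABABAAABAB  (n_A = 7, n_B = 7)
Step 2: Count runs R = 10.
Step 3: Under H0 (random ordering), E[R] = 2*n_A*n_B/(n_A+n_B) + 1 = 2*7*7/14 + 1 = 8.0000.
        Var[R] = 2*n_A*n_B*(2*n_A*n_B - n_A - n_B) / ((n_A+n_B)^2 * (n_A+n_B-1)) = 8232/2548 = 3.2308.
        SD[R] = 1.7974.
Step 4: Continuity-corrected z = (R - 0.5 - E[R]) / SD[R] = (10 - 0.5 - 8.0000) / 1.7974 = 0.8345.
Step 5: Two-sided p-value via normal approximation = 2*(1 - Phi(|z|)) = 0.403986.
Step 6: alpha = 0.1. fail to reject H0.

R = 10, z = 0.8345, p = 0.403986, fail to reject H0.


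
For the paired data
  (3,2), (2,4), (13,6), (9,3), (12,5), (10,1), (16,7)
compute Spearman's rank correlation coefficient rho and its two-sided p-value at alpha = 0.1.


Step 1: Rank x and y separately (midranks; no ties here).
rank(x): 3->2, 2->1, 13->6, 9->3, 12->5, 10->4, 16->7
rank(y): 2->2, 4->4, 6->6, 3->3, 5->5, 1->1, 7->7
Step 2: d_i = R_x(i) - R_y(i); compute d_i^2.
  (2-2)^2=0, (1-4)^2=9, (6-6)^2=0, (3-3)^2=0, (5-5)^2=0, (4-1)^2=9, (7-7)^2=0
sum(d^2) = 18.
Step 3: rho = 1 - 6*18 / (7*(7^2 - 1)) = 1 - 108/336 = 0.678571.
Step 4: Under H0, t = rho * sqrt((n-2)/(1-rho^2)) = 2.0657 ~ t(5).
Step 5: Two-sided p-value from the t-distribution with 5 df = 0.093750.
Step 6: alpha = 0.1. reject H0.

rho = 0.6786, p = 0.093750, reject H0 at alpha = 0.1.


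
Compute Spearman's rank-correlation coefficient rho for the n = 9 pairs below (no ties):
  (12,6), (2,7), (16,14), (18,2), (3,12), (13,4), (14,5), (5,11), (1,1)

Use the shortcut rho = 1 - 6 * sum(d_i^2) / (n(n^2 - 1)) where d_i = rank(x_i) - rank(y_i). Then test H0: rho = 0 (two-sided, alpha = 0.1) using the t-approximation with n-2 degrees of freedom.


Step 1: Rank x and y separately (midranks; no ties here).
rank(x): 12->5, 2->2, 16->8, 18->9, 3->3, 13->6, 14->7, 5->4, 1->1
rank(y): 6->5, 7->6, 14->9, 2->2, 12->8, 4->3, 5->4, 11->7, 1->1
Step 2: d_i = R_x(i) - R_y(i); compute d_i^2.
  (5-5)^2=0, (2-6)^2=16, (8-9)^2=1, (9-2)^2=49, (3-8)^2=25, (6-3)^2=9, (7-4)^2=9, (4-7)^2=9, (1-1)^2=0
sum(d^2) = 118.
Step 3: rho = 1 - 6*118 / (9*(9^2 - 1)) = 1 - 708/720 = 0.016667.
Step 4: Under H0, t = rho * sqrt((n-2)/(1-rho^2)) = 0.0441 ~ t(7).
Step 5: Two-sided p-value from the t-distribution with 7 df = 0.966055.
Step 6: alpha = 0.1. fail to reject H0.

rho = 0.0167, p = 0.966055, fail to reject H0 at alpha = 0.1.


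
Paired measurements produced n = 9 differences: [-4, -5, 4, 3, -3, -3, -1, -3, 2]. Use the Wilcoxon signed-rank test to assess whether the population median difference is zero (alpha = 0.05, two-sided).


Step 1: Drop any zero differences (none here) and take |d_i|.
|d| = [4, 5, 4, 3, 3, 3, 1, 3, 2]
Step 2: Midrank |d_i| (ties get averaged ranks).
ranks: |4|->7.5, |5|->9, |4|->7.5, |3|->4.5, |3|->4.5, |3|->4.5, |1|->1, |3|->4.5, |2|->2
Step 3: Attach original signs; sum ranks with positive sign and with negative sign.
W+ = 7.5 + 4.5 + 2 = 14
W- = 7.5 + 9 + 4.5 + 4.5 + 1 + 4.5 = 31
(Check: W+ + W- = 45 should equal n(n+1)/2 = 45.)
Step 4: Test statistic W = min(W+, W-) = 14.
Step 5: Ties in |d|, so use the tie-corrected normal approximation.
        E[W] = n(n+1)/4 = 9*10/4 = 22.5.
        Tie groups: |d|=3 (t=4), |d|=4 (t=2); sum(t^3 - t) = 66.
        Var[W] = n(n+1)(2n+1)/24 - sum(t^3-t)/48 = 1710/24 - 66/48 = 69.875.
        z = (W - E[W]) / sqrt(Var[W]) = (14 - 22.5) / 8.3591 = -1.0169.
        Two-sided p = 2*Phi(z) = 0.309224.
Step 6: alpha = 0.05. fail to reject H0.

W+ = 14, W- = 31, W = min = 14, p = 0.309224, fail to reject H0.


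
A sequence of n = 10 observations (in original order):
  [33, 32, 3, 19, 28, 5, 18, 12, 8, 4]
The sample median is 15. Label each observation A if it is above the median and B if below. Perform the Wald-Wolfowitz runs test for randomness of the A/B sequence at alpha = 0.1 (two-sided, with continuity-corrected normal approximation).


Step 1: Compute median = 15; label A = above, B = below.
Labels in order: AABAABABBB  (n_A = 5, n_B = 5)
Step 2: Count runs R = 6.
Step 3: Under H0 (random ordering), E[R] = 2*n_A*n_B/(n_A+n_B) + 1 = 2*5*5/10 + 1 = 6.0000.
        Var[R] = 2*n_A*n_B*(2*n_A*n_B - n_A - n_B) / ((n_A+n_B)^2 * (n_A+n_B-1)) = 2000/900 = 2.2222.
        SD[R] = 1.4907.
Step 4: R = E[R], so z = 0 with no continuity correction.
Step 5: Two-sided p-value via normal approximation = 2*(1 - Phi(|z|)) = 1.000000.
Step 6: alpha = 0.1. fail to reject H0.

R = 6, z = 0.0000, p = 1.000000, fail to reject H0.


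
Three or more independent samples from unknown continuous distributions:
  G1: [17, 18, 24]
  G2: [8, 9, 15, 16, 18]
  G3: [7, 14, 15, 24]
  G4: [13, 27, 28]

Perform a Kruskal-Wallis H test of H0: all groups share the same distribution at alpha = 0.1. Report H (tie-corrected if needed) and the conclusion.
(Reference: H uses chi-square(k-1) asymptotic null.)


Step 1: Combine all N = 15 observations and assign midranks.
sorted (value, group, rank): (7,G3,1), (8,G2,2), (9,G2,3), (13,G4,4), (14,G3,5), (15,G2,6.5), (15,G3,6.5), (16,G2,8), (17,G1,9), (18,G1,10.5), (18,G2,10.5), (24,G1,12.5), (24,G3,12.5), (27,G4,14), (28,G4,15)
Step 2: Sum ranks within each group.
R_1 = 32 (n_1 = 3)
R_2 = 30 (n_2 = 5)
R_3 = 25 (n_3 = 4)
R_4 = 33 (n_4 = 3)
Step 3: H = 12/(N(N+1)) * sum(R_i^2/n_i) - 3(N+1)
     = 12/(15*16) * (32^2/3 + 30^2/5 + 25^2/4 + 33^2/3) - 3*16
     = 0.050000 * 1040.58 - 48
     = 4.029167.
Step 4: Ties present; correction factor C = 1 - 18/(15^3 - 15) = 0.994643. Corrected H = 4.029167 / 0.994643 = 4.050868.
Step 5: Under H0, H ~ chi^2(3); p-value = 0.256023.
Step 6: alpha = 0.1. fail to reject H0.

H = 4.0509, df = 3, p = 0.256023, fail to reject H0.


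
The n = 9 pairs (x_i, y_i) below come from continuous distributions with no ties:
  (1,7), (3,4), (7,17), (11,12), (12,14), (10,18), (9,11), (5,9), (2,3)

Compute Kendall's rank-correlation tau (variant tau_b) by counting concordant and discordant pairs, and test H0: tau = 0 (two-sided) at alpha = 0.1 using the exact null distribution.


Step 1: Enumerate the 36 unordered pairs (i,j) with i<j and classify each by sign(x_j-x_i) * sign(y_j-y_i).
  (1,2):dx=+2,dy=-3->D; (1,3):dx=+6,dy=+10->C; (1,4):dx=+10,dy=+5->C; (1,5):dx=+11,dy=+7->C
  (1,6):dx=+9,dy=+11->C; (1,7):dx=+8,dy=+4->C; (1,8):dx=+4,dy=+2->C; (1,9):dx=+1,dy=-4->D
  (2,3):dx=+4,dy=+13->C; (2,4):dx=+8,dy=+8->C; (2,5):dx=+9,dy=+10->C; (2,6):dx=+7,dy=+14->C
  (2,7):dx=+6,dy=+7->C; (2,8):dx=+2,dy=+5->C; (2,9):dx=-1,dy=-1->C; (3,4):dx=+4,dy=-5->D
  (3,5):dx=+5,dy=-3->D; (3,6):dx=+3,dy=+1->C; (3,7):dx=+2,dy=-6->D; (3,8):dx=-2,dy=-8->C
  (3,9):dx=-5,dy=-14->C; (4,5):dx=+1,dy=+2->C; (4,6):dx=-1,dy=+6->D; (4,7):dx=-2,dy=-1->C
  (4,8):dx=-6,dy=-3->C; (4,9):dx=-9,dy=-9->C; (5,6):dx=-2,dy=+4->D; (5,7):dx=-3,dy=-3->C
  (5,8):dx=-7,dy=-5->C; (5,9):dx=-10,dy=-11->C; (6,7):dx=-1,dy=-7->C; (6,8):dx=-5,dy=-9->C
  (6,9):dx=-8,dy=-15->C; (7,8):dx=-4,dy=-2->C; (7,9):dx=-7,dy=-8->C; (8,9):dx=-3,dy=-6->C
Step 2: C = 29, D = 7, total pairs = 36.
Step 3: tau = (C - D)/(n(n-1)/2) = (29 - 7)/36 = 0.611111.
Step 4: Exact two-sided p-value (enumerate n! = 362880 permutations of y under H0): p = 0.024741.
Step 5: alpha = 0.1. reject H0.

tau_b = 0.6111 (C=29, D=7), p = 0.024741, reject H0.


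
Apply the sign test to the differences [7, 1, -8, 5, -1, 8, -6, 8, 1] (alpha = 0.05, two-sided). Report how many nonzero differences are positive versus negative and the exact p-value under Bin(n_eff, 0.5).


Step 1: Discard zero differences. Original n = 9; n_eff = number of nonzero differences = 9.
Nonzero differences (with sign): +7, +1, -8, +5, -1, +8, -6, +8, +1
Step 2: Count signs: positive = 6, negative = 3.
Step 3: Under H0: P(positive) = 0.5, so the number of positives S ~ Bin(9, 0.5).
Step 4: Two-sided exact p-value = sum of Bin(9,0.5) probabilities at or below the observed probability = 0.507812.
Step 5: alpha = 0.05. fail to reject H0.

n_eff = 9, pos = 6, neg = 3, p = 0.507812, fail to reject H0.


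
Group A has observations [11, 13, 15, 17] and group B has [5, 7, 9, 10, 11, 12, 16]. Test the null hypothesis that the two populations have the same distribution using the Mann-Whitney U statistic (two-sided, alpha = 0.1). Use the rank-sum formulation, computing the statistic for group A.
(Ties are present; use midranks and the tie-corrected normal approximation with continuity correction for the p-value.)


Step 1: Combine and sort all 11 observations; assign midranks.
sorted (value, group): (5,Y), (7,Y), (9,Y), (10,Y), (11,X), (11,Y), (12,Y), (13,X), (15,X), (16,Y), (17,X)
ranks: 5->1, 7->2, 9->3, 10->4, 11->5.5, 11->5.5, 12->7, 13->8, 15->9, 16->10, 17->11
Step 2: Rank sum for X: R1 = 5.5 + 8 + 9 + 11 = 33.5.
Step 3: U_X = R1 - n1(n1+1)/2 = 33.5 - 4*5/2 = 33.5 - 10 = 23.5.
       U_Y = n1*n2 - U_X = 28 - 23.5 = 4.5.
Step 4: Ties are present, so use the tie-corrected normal approximation (with continuity correction) for the p-value.
Step 5: p-value = 0.088247; compare to alpha = 0.1. reject H0.

U_X = 23.5, p = 0.088247, reject H0 at alpha = 0.1.


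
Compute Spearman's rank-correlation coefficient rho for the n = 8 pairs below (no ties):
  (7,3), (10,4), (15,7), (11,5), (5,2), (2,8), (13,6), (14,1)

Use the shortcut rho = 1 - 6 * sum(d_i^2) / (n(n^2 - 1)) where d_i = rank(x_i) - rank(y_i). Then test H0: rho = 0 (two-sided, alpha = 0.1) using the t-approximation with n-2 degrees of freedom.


Step 1: Rank x and y separately (midranks; no ties here).
rank(x): 7->3, 10->4, 15->8, 11->5, 5->2, 2->1, 13->6, 14->7
rank(y): 3->3, 4->4, 7->7, 5->5, 2->2, 8->8, 6->6, 1->1
Step 2: d_i = R_x(i) - R_y(i); compute d_i^2.
  (3-3)^2=0, (4-4)^2=0, (8-7)^2=1, (5-5)^2=0, (2-2)^2=0, (1-8)^2=49, (6-6)^2=0, (7-1)^2=36
sum(d^2) = 86.
Step 3: rho = 1 - 6*86 / (8*(8^2 - 1)) = 1 - 516/504 = -0.023810.
Step 4: Under H0, t = rho * sqrt((n-2)/(1-rho^2)) = -0.0583 ~ t(6).
Step 5: Two-sided p-value from the t-distribution with 6 df = 0.955374.
Step 6: alpha = 0.1. fail to reject H0.

rho = -0.0238, p = 0.955374, fail to reject H0 at alpha = 0.1.


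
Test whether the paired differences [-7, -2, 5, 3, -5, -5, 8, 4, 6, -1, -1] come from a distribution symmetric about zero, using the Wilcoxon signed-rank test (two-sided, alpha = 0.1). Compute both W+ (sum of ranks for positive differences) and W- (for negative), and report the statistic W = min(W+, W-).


Step 1: Drop any zero differences (none here) and take |d_i|.
|d| = [7, 2, 5, 3, 5, 5, 8, 4, 6, 1, 1]
Step 2: Midrank |d_i| (ties get averaged ranks).
ranks: |7|->10, |2|->3, |5|->7, |3|->4, |5|->7, |5|->7, |8|->11, |4|->5, |6|->9, |1|->1.5, |1|->1.5
Step 3: Attach original signs; sum ranks with positive sign and with negative sign.
W+ = 7 + 4 + 11 + 5 + 9 = 36
W- = 10 + 3 + 7 + 7 + 1.5 + 1.5 = 30
(Check: W+ + W- = 66 should equal n(n+1)/2 = 66.)
Step 4: Test statistic W = min(W+, W-) = 30.
Step 5: Ties in |d|, so use the tie-corrected normal approximation.
        E[W] = n(n+1)/4 = 11*12/4 = 33.
        Tie groups: |d|=1 (t=2), |d|=5 (t=3); sum(t^3 - t) = 30.
        Var[W] = n(n+1)(2n+1)/24 - sum(t^3-t)/48 = 3036/24 - 30/48 = 125.875.
        z = (W - E[W]) / sqrt(Var[W]) = (30 - 33) / 11.2194 = -0.2674.
        Two-sided p = 2*Phi(z) = 0.789166.
Step 6: alpha = 0.1. fail to reject H0.

W+ = 36, W- = 30, W = min = 30, p = 0.789166, fail to reject H0.


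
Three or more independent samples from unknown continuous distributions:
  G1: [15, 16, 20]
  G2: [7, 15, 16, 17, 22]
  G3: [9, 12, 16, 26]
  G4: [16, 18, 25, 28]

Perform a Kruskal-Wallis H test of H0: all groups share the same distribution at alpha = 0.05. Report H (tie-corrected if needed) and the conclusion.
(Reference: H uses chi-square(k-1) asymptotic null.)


Step 1: Combine all N = 16 observations and assign midranks.
sorted (value, group, rank): (7,G2,1), (9,G3,2), (12,G3,3), (15,G1,4.5), (15,G2,4.5), (16,G1,7.5), (16,G2,7.5), (16,G3,7.5), (16,G4,7.5), (17,G2,10), (18,G4,11), (20,G1,12), (22,G2,13), (25,G4,14), (26,G3,15), (28,G4,16)
Step 2: Sum ranks within each group.
R_1 = 24 (n_1 = 3)
R_2 = 36 (n_2 = 5)
R_3 = 27.5 (n_3 = 4)
R_4 = 48.5 (n_4 = 4)
Step 3: H = 12/(N(N+1)) * sum(R_i^2/n_i) - 3(N+1)
     = 12/(16*17) * (24^2/3 + 36^2/5 + 27.5^2/4 + 48.5^2/4) - 3*17
     = 0.044118 * 1228.33 - 51
     = 3.190809.
Step 4: Ties present; correction factor C = 1 - 66/(16^3 - 16) = 0.983824. Corrected H = 3.190809 / 0.983824 = 3.243274.
Step 5: Under H0, H ~ chi^2(3); p-value = 0.355616.
Step 6: alpha = 0.05. fail to reject H0.

H = 3.2433, df = 3, p = 0.355616, fail to reject H0.


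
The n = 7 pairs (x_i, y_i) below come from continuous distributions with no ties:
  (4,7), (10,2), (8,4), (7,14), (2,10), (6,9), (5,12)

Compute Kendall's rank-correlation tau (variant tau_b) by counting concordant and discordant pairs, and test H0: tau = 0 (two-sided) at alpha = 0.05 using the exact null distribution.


Step 1: Enumerate the 21 unordered pairs (i,j) with i<j and classify each by sign(x_j-x_i) * sign(y_j-y_i).
  (1,2):dx=+6,dy=-5->D; (1,3):dx=+4,dy=-3->D; (1,4):dx=+3,dy=+7->C; (1,5):dx=-2,dy=+3->D
  (1,6):dx=+2,dy=+2->C; (1,7):dx=+1,dy=+5->C; (2,3):dx=-2,dy=+2->D; (2,4):dx=-3,dy=+12->D
  (2,5):dx=-8,dy=+8->D; (2,6):dx=-4,dy=+7->D; (2,7):dx=-5,dy=+10->D; (3,4):dx=-1,dy=+10->D
  (3,5):dx=-6,dy=+6->D; (3,6):dx=-2,dy=+5->D; (3,7):dx=-3,dy=+8->D; (4,5):dx=-5,dy=-4->C
  (4,6):dx=-1,dy=-5->C; (4,7):dx=-2,dy=-2->C; (5,6):dx=+4,dy=-1->D; (5,7):dx=+3,dy=+2->C
  (6,7):dx=-1,dy=+3->D
Step 2: C = 7, D = 14, total pairs = 21.
Step 3: tau = (C - D)/(n(n-1)/2) = (7 - 14)/21 = -0.333333.
Step 4: Exact two-sided p-value (enumerate n! = 5040 permutations of y under H0): p = 0.381349.
Step 5: alpha = 0.05. fail to reject H0.

tau_b = -0.3333 (C=7, D=14), p = 0.381349, fail to reject H0.
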